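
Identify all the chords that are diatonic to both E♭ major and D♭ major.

Fm, A♭

Triads in E♭ major: E♭ (I), Fm (ii), Gm (iii), A♭ (IV), B♭ (V), Cm (vi), Ddim (vii°).
Triads in D♭ major: D♭ (I), E♭m (ii), Fm (iii), G♭ (IV), A♭ (V), B♭m (vi), Cdim (vii°).
Shared triads with their functions: Fm (ii in E♭ major, iii in D♭ major); A♭ (IV in E♭ major, V in D♭ major).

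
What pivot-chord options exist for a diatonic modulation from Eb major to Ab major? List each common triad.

Eb, Fm, Ab, Cm

Triads in Eb major: Eb (I), Fm (ii), Gm (iii), Ab (IV), Bb (V), Cm (vi), Ddim (vii°).
Triads in Ab major: Ab (I), Bbm (ii), Cm (iii), Db (IV), Eb (V), Fm (vi), Gdim (vii°).
Shared triads with their functions: Eb (I in Eb major, V in Ab major); Fm (ii in Eb major, vi in Ab major); Ab (IV in Eb major, I in Ab major); Cm (vi in Eb major, iii in Ab major).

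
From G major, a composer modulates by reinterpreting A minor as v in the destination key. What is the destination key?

The numeral v denotes a minor triad on scale degree 5. With A on degree 5, the tonic of the new key is D.
Degree 5 carries a minor triad in natural-minor keys, so the destination is D minor.
Check: the diatonic triads of D minor (natural minor) are Dm (i), Edim (ii°), F (III), Gm (iv), Am (v), Bb (VI), C (VII) — A minor is indeed v.

D minor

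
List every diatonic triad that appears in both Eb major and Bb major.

Eb, Gm, Bb, Cm

Triads in Eb major: Eb (I), Fm (ii), Gm (iii), Ab (IV), Bb (V), Cm (vi), Ddim (vii°).
Triads in Bb major: Bb (I), Cm (ii), Dm (iii), Eb (IV), F (V), Gm (vi), Adim (vii°).
Shared triads with their functions: Eb (I in Eb major, IV in Bb major); Gm (iii in Eb major, vi in Bb major); Bb (V in Eb major, I in Bb major); Cm (vi in Eb major, ii in Bb major).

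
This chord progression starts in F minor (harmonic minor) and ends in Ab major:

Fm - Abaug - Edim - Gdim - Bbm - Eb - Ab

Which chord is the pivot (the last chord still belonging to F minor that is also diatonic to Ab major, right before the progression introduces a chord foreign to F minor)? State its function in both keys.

Bbm — iv in F minor, ii in Ab major

Chords diatonic to F minor: Fm, Gdim, Abaug, Bbm, C, Db, Edim.
Reading the progression, the first chord not in that set is Eb, so the modulation leaves F minor there.
The chord immediately before Eb is Bbm, which is diatonic to both keys: iv in F minor and ii in Ab major.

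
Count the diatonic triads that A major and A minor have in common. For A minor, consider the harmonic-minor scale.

Diatonic triads of A major: A (I), Bm (ii), C♯m (iii), D (IV), E (V), F♯m (vi), G♯dim (vii°).
Diatonic triads of A minor (harmonic minor): Am (i), Bdim (ii°), Caug (III+), Dm (iv), E (V), F (VI), G♯dim (vii°).
Matching root and quality in both lists: E, G♯dim.
That gives 2 common triads.

2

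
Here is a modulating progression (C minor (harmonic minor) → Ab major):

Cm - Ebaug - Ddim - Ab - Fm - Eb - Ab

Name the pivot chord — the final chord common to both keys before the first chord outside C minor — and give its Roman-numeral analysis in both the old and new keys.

Fm — iv in C minor, vi in Ab major

Chords diatonic to C minor: Cm, Ddim, Ebaug, Fm, G, Ab, Bdim.
Reading the progression, the first chord not in that set is Eb, so the modulation leaves C minor there.
The chord immediately before Eb is Fm, which is diatonic to both keys: iv in C minor and vi in Ab major.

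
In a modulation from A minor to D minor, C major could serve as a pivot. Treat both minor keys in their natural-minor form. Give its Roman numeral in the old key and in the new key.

III in A minor; VII in D minor

The scale of A minor (natural minor) is A B C D E F G; C is degree 3, and the triad built there (C-E-G) is major, so it is III.
The scale of D minor (natural minor) is D E F G A Bb C; C is degree 7, and the triad built there (C-E-G) is major, so it is VII.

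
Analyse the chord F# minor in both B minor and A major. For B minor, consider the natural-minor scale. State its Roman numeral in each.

v in B minor; vi in A major

The scale of B minor (natural minor) is B C# D E F# G A; F# is degree 5, and the triad built there (F#-A-C#) is minor, so it is v.
The scale of A major is A B C# D E F# G#; F# is degree 6, and the triad built there (F#-A-C#) is minor, so it is vi.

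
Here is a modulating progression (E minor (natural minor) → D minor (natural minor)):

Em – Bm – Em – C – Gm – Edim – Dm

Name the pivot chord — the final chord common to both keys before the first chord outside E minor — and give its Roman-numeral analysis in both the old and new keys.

C — VI in E minor, VII in D minor

Chords diatonic to E minor: Em, F#dim, G, Am, Bm, C, D.
Reading the progression, the first chord not in that set is Gm, so the modulation leaves E minor there.
The chord immediately before Gm is C, which is diatonic to both keys: VI in E minor and VII in D minor.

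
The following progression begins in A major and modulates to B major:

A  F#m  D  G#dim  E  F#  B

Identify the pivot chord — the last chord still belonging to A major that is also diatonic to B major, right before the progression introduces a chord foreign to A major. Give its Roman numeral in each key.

E — V in A major, IV in B major

Chords diatonic to A major: A, Bm, C#m, D, E, F#m, G#dim.
Reading the progression, the first chord not in that set is F#, so the modulation leaves A major there.
The chord immediately before F# is E, which is diatonic to both keys: V in A major and IV in B major.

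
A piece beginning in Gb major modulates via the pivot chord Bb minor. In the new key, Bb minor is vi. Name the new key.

The numeral vi denotes a minor triad on scale degree 6. With Bb on degree 6, the tonic of the new key is Db.
Degree 6 carries a minor triad in major keys, so the destination is Db major.
Check: the diatonic triads of Db major are Db (I), Ebm (ii), Fm (iii), Gb (IV), Ab (V), Bbm (vi), Cdim (vii°) — Bb minor is indeed vi.

Db major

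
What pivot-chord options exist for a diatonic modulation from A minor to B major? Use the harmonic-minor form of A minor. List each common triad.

E

Triads in A minor (harmonic minor): Am (i), Bdim (ii°), Caug (III+), Dm (iv), E (V), F (VI), G#dim (vii°).
Triads in B major: B (I), C#m (ii), D#m (iii), E (IV), F# (V), G#m (vi), A#dim (vii°).
Shared triads with their functions: E (V in A minor, IV in B major).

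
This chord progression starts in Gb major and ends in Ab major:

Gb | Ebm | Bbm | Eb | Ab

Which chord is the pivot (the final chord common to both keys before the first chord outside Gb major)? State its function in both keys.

Chords diatonic to Gb major: Gb, Abm, Bbm, Cb, Db, Ebm, Fdim.
Reading the progression, the first chord not in that set is Eb, so the modulation leaves Gb major there.
The chord immediately before Eb is Bbm, which is diatonic to both keys: iii in Gb major and ii in Ab major.

Bbm — iii in Gb major, ii in Ab major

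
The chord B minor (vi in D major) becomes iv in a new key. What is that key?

The numeral iv denotes a minor triad on scale degree 4. With B on degree 4, the tonic of the new key is F#.
Degree 4 carries a minor triad in minor keys, so the destination is F# minor.
Check: the diatonic triads of F# minor (natural minor) are F#m (i), G#dim (ii°), A (III), Bm (iv), C#m (v), D (VI), E (VII) — B minor is indeed iv.

F# minor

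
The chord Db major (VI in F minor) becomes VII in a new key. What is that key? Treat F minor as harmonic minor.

Eb minor

The numeral VII denotes a major triad on scale degree 7. With Db on degree 7, the tonic of the new key is Eb.
Degree 7 carries a major triad in natural-minor keys, so the destination is Eb minor.
Check: the diatonic triads of Eb minor (natural minor) are Ebm (i), Fdim (ii°), Gb (III), Abm (iv), Bbm (v), Cb (VI), Db (VII) — Db major is indeed VII.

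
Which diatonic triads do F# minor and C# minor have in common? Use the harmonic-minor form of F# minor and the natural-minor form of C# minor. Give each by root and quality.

F#m

Triads in F# minor (harmonic minor): F#m (i), G#dim (ii°), Aaug (III+), Bm (iv), C# (V), D (VI), E#dim (vii°).
Triads in C# minor (natural minor): C#m (i), D#dim (ii°), E (III), F#m (iv), G#m (v), A (VI), B (VII).
Shared triads with their functions: F#m (i in F# minor, iv in C# minor).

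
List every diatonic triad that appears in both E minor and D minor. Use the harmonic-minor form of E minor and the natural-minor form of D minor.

Triads in E minor (harmonic minor): E minor (i), F# diminished (ii°), G augmented (III+), A minor (iv), B major (V), C major (VI), D# diminished (vii°).
Triads in D minor (natural minor): D minor (i), E diminished (ii°), F major (III), G minor (iv), A minor (v), Bb major (VI), C major (VII).
Shared triads with their functions: A minor (iv in E minor, v in D minor); C major (VI in E minor, VII in D minor).

Am, C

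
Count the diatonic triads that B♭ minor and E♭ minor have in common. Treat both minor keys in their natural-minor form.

4

Diatonic triads of B♭ minor (natural minor): B♭m (i), Cdim (ii°), D♭ (III), E♭m (iv), Fm (v), G♭ (VI), A♭ (VII).
Diatonic triads of E♭ minor (natural minor): E♭m (i), Fdim (ii°), G♭ (III), A♭m (iv), B♭m (v), C♭ (VI), D♭ (VII).
Matching root and quality in both lists: B♭m, D♭, E♭m, G♭.
That gives 4 common triads.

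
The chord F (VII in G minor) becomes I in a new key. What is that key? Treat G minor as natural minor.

F major

The numeral I denotes a major triad on scale degree 1. With F on degree 1, the tonic of the new key is F.
Degree 1 carries a major triad in major keys, so the destination is F major.
Check: the diatonic triads of F major are F (I), Gm (ii), Am (iii), B♭ (IV), C (V), Dm (vi), Edim (vii°) — F is indeed I.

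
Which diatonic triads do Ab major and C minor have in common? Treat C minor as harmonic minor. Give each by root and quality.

Ab, Cm, Fm

Triads in Ab major: Ab (I), Bbm (ii), Cm (iii), Db (IV), Eb (V), Fm (vi), Gdim (vii°).
Triads in C minor (harmonic minor): Cm (i), Ddim (ii°), Ebaug (III+), Fm (iv), G (V), Ab (VI), Bdim (vii°).
Shared triads with their functions: Ab (I in Ab major, VI in C minor); Cm (iii in Ab major, i in C minor); Fm (vi in Ab major, iv in C minor).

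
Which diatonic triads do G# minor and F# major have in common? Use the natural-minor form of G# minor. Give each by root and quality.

Triads in G# minor (natural minor): G# minor (i), A# diminished (ii°), B major (III), C# minor (iv), D# minor (v), E major (VI), F# major (VII).
Triads in F# major: F# major (I), G# minor (ii), A# minor (iii), B major (IV), C# major (V), D# minor (vi), E# diminished (vii°).
Shared triads with their functions: G# minor (i in G# minor, ii in F# major); B major (III in G# minor, IV in F# major); D# minor (v in G# minor, vi in F# major); F# major (VII in G# minor, I in F# major).

G#m, B, D#m, F#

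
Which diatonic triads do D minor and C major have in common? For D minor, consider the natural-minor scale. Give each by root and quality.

Dm, F, Am, C

Triads in D minor (natural minor): Dm (i), Edim (ii°), F (III), Gm (iv), Am (v), Bb (VI), C (VII).
Triads in C major: C (I), Dm (ii), Em (iii), F (IV), G (V), Am (vi), Bdim (vii°).
Shared triads with their functions: Dm (i in D minor, ii in C major); F (III in D minor, IV in C major); Am (v in D minor, vi in C major); C (VII in D minor, I in C major).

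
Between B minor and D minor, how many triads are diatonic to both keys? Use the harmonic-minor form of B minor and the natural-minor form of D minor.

0

Diatonic triads of B minor (harmonic minor): Bm (i), C♯dim (ii°), Daug (III+), Em (iv), F♯ (V), G (VI), A♯dim (vii°).
Diatonic triads of D minor (natural minor): Dm (i), Edim (ii°), F (III), Gm (iv), Am (v), B♭ (VI), C (VII).
No triad has the same root and quality in both keys.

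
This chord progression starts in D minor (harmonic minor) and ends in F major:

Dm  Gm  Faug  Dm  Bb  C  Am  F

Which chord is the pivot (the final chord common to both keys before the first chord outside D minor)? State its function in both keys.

Chords diatonic to D minor: Dm, Edim, Faug, Gm, A, Bb, C#dim.
Reading the progression, the first chord not in that set is C, so the modulation leaves D minor there.
The chord immediately before C is Bb, which is diatonic to both keys: VI in D minor and IV in F major.

Bb — VI in D minor, IV in F major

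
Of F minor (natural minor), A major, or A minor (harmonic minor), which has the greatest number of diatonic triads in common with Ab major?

Triads of Ab major: Ab major (I), Bb minor (ii), C minor (iii), Db major (IV), Eb major (V), F minor (vi), G diminished (vii°).
F minor (natural minor) shares 7: Ab, Bbm, Cm, Db, Eb, Fm, Gdim.
A major shares 0: none.
A minor (harmonic minor) shares 0: none.
The most common triads (7) are shared with F minor.

F minor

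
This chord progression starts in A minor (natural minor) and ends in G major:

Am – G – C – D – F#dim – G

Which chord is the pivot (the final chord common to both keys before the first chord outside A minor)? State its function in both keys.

C — III in A minor, IV in G major

Chords diatonic to A minor: Am, Bdim, C, Dm, Em, F, G.
Reading the progression, the first chord not in that set is D, so the modulation leaves A minor there.
The chord immediately before D is C, which is diatonic to both keys: III in A minor and IV in G major.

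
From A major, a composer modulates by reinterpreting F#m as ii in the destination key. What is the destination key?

The numeral ii denotes a minor triad on scale degree 2. With F# on degree 2, the tonic of the new key is E.
Degree 2 carries a minor triad in major keys, so the destination is E major.
Check: the diatonic triads of E major are E (I), F#m (ii), G#m (iii), A (IV), B (V), C#m (vi), D#dim (vii°) — F#m is indeed ii.

E major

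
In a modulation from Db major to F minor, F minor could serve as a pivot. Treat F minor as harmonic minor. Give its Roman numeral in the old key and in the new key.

The scale of Db major is Db Eb F Gb Ab Bb C; F is degree 3, and the triad built there (F-Ab-C) is minor, so it is iii.
The scale of F minor (harmonic minor) is F G Ab Bb C Db E; F is degree 1, and the triad built there (F-Ab-C) is minor, so it is i.

iii in Db major; i in F minor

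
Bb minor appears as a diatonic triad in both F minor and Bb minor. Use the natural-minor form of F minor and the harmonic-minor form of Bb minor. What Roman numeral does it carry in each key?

iv in F minor; i in Bb minor

The scale of F minor (natural minor) is F G Ab Bb C Db Eb; Bb is degree 4, and the triad built there (Bb-Db-F) is minor, so it is iv.
The scale of Bb minor (harmonic minor) is Bb C Db Eb F Gb A; Bb is degree 1, and the triad built there (Bb-Db-F) is minor, so it is i.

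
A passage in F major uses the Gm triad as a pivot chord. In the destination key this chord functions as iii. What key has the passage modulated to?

E♭ major

The numeral iii denotes a minor triad on scale degree 3. With G on degree 3, the tonic of the new key is E♭.
Degree 3 carries a minor triad in major keys, so the destination is E♭ major.
Check: the diatonic triads of E♭ major are E♭ (I), Fm (ii), Gm (iii), A♭ (IV), B♭ (V), Cm (vi), Ddim (vii°) — Gm is indeed iii.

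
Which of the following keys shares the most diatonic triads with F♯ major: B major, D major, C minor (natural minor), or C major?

B major

Triads of F♯ major: F♯ major (I), G♯ minor (ii), A♯ minor (iii), B major (IV), C♯ major (V), D♯ minor (vi), E♯ diminished (vii°).
B major shares 4: F♯, G♯m, B, D♯m.
D major shares 0: none.
C minor (natural minor) shares 0: none.
C major shares 0: none.
The most common triads (4) are shared with B major.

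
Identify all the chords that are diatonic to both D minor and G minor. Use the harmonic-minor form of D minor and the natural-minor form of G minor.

Triads in D minor (harmonic minor): D minor (i), E diminished (ii°), F augmented (III+), G minor (iv), A major (V), Bb major (VI), C# diminished (vii°).
Triads in G minor (natural minor): G minor (i), A diminished (ii°), Bb major (III), C minor (iv), D minor (v), Eb major (VI), F major (VII).
Shared triads with their functions: D minor (i in D minor, v in G minor); G minor (iv in D minor, i in G minor); Bb major (VI in D minor, III in G minor).

Dm, Gm, Bb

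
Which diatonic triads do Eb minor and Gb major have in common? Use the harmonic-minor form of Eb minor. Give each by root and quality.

Triads in Eb minor (harmonic minor): Ebm (i), Fdim (ii°), Gbaug (III+), Abm (iv), Bb (V), Cb (VI), Ddim (vii°).
Triads in Gb major: Gb (I), Abm (ii), Bbm (iii), Cb (IV), Db (V), Ebm (vi), Fdim (vii°).
Shared triads with their functions: Ebm (i in Eb minor, vi in Gb major); Fdim (ii° in Eb minor, vii° in Gb major); Abm (iv in Eb minor, ii in Gb major); Cb (VI in Eb minor, IV in Gb major).

Ebm, Fdim, Abm, Cb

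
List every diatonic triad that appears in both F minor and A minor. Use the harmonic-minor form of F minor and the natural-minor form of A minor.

Triads in F minor (harmonic minor): Fm (i), Gdim (ii°), Abaug (III+), Bbm (iv), C (V), Db (VI), Edim (vii°).
Triads in A minor (natural minor): Am (i), Bdim (ii°), C (III), Dm (iv), Em (v), F (VI), G (VII).
Shared triads with their functions: C (V in F minor, III in A minor).

C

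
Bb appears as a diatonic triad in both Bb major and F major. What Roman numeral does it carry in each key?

The scale of Bb major is Bb C D Eb F G A; Bb is degree 1, and the triad built there (Bb-D-F) is major, so it is I.
The scale of F major is F G A Bb C D E; Bb is degree 4, and the triad built there (Bb-D-F) is major, so it is IV.

I in Bb major; IV in F major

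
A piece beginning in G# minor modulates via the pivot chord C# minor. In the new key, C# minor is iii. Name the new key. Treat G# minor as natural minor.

A major

The numeral iii denotes a minor triad on scale degree 3. With C# on degree 3, the tonic of the new key is A.
Degree 3 carries a minor triad in major keys, so the destination is A major.
Check: the diatonic triads of A major are A (I), Bm (ii), C#m (iii), D (IV), E (V), F#m (vi), G#dim (vii°) — C# minor is indeed iii.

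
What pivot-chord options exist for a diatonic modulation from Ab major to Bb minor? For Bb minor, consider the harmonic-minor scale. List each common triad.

Triads in Ab major: Ab (I), Bbm (ii), Cm (iii), Db (IV), Eb (V), Fm (vi), Gdim (vii°).
Triads in Bb minor (harmonic minor): Bbm (i), Cdim (ii°), Dbaug (III+), Ebm (iv), F (V), Gb (VI), Adim (vii°).
Shared triads with their functions: Bbm (ii in Ab major, i in Bb minor).

Bbm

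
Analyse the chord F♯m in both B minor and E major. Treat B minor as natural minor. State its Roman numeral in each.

The scale of B minor (natural minor) is B C♯ D E F♯ G A; F♯ is degree 5, and the triad built there (F♯-A-C♯) is minor, so it is v.
The scale of E major is E F♯ G♯ A B C♯ D♯; F♯ is degree 2, and the triad built there (F♯-A-C♯) is minor, so it is ii.

v in B minor; ii in E major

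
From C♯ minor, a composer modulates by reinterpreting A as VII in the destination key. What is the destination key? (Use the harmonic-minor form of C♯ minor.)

B minor

The numeral VII denotes a major triad on scale degree 7. With A on degree 7, the tonic of the new key is B.
Degree 7 carries a major triad in natural-minor keys, so the destination is B minor.
Check: the diatonic triads of B minor (natural minor) are Bm (i), C♯dim (ii°), D (III), Em (iv), F♯m (v), G (VI), A (VII) — A is indeed VII.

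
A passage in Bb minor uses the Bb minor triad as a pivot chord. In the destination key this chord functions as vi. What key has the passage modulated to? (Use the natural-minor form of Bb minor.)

The numeral vi denotes a minor triad on scale degree 6. With Bb on degree 6, the tonic of the new key is Db.
Degree 6 carries a minor triad in major keys, so the destination is Db major.
Check: the diatonic triads of Db major are Db (I), Ebm (ii), Fm (iii), Gb (IV), Ab (V), Bbm (vi), Cdim (vii°) — Bb minor is indeed vi.

Db major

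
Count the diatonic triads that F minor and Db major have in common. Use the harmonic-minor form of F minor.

Diatonic triads of F minor (harmonic minor): Fm (i), Gdim (ii°), Abaug (III+), Bbm (iv), C (V), Db (VI), Edim (vii°).
Diatonic triads of Db major: Db (I), Ebm (ii), Fm (iii), Gb (IV), Ab (V), Bbm (vi), Cdim (vii°).
Matching root and quality in both lists: Fm, Bbm, Db.
That gives 3 common triads.

3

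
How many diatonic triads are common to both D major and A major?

Diatonic triads of D major: D major (I), E minor (ii), F# minor (iii), G major (IV), A major (V), B minor (vi), C# diminished (vii°).
Diatonic triads of A major: A major (I), B minor (ii), C# minor (iii), D major (IV), E major (V), F# minor (vi), G# diminished (vii°).
Matching root and quality in both lists: D major, F# minor, A major, B minor.
That gives 4 common triads.

4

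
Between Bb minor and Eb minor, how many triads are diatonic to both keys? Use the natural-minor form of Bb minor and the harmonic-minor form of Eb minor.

Diatonic triads of Bb minor (natural minor): Bb minor (i), C diminished (ii°), Db major (III), Eb minor (iv), F minor (v), Gb major (VI), Ab major (VII).
Diatonic triads of Eb minor (harmonic minor): Eb minor (i), F diminished (ii°), Gb augmented (III+), Ab minor (iv), Bb major (V), Cb major (VI), D diminished (vii°).
Matching root and quality in both lists: Eb minor.
That gives 1 common triad.

1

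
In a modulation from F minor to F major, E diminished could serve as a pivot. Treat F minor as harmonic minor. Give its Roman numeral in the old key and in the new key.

The scale of F minor (harmonic minor) is F G A♭ B♭ C D♭ E; E is degree 7, and the triad built there (E-G-B♭) is diminished, so it is vii°.
The scale of F major is F G A B♭ C D E; E is degree 7, and the triad built there (E-G-B♭) is diminished, so it is vii°.

vii° in F minor; vii° in F major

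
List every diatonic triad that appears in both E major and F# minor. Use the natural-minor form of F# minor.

E, F#m, A, C#m

Triads in E major: E major (I), F# minor (ii), G# minor (iii), A major (IV), B major (V), C# minor (vi), D# diminished (vii°).
Triads in F# minor (natural minor): F# minor (i), G# diminished (ii°), A major (III), B minor (iv), C# minor (v), D major (VI), E major (VII).
Shared triads with their functions: E major (I in E major, VII in F# minor); F# minor (ii in E major, i in F# minor); A major (IV in E major, III in F# minor); C# minor (vi in E major, v in F# minor).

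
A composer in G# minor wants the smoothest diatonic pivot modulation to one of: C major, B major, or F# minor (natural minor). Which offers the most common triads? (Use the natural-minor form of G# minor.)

Triads of G# minor (natural minor): G# minor (i), A# diminished (ii°), B major (III), C# minor (iv), D# minor (v), E major (VI), F# major (VII).
C major shares 0: none.
B major shares 7: G#m, A#dim, B, C#m, D#m, E, F#.
F# minor (natural minor) shares 2: C#m, E.
The most common triads (7) are shared with B major.

B major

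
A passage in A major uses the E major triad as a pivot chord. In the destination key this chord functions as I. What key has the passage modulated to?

The numeral I denotes a major triad on scale degree 1. With E on degree 1, the tonic of the new key is E.
Degree 1 carries a major triad in major keys, so the destination is E major.
Check: the diatonic triads of E major are E (I), F#m (ii), G#m (iii), A (IV), B (V), C#m (vi), D#dim (vii°) — E major is indeed I.

E major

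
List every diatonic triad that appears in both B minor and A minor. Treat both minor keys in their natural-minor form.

Triads in B minor (natural minor): Bm (i), C♯dim (ii°), D (III), Em (iv), F♯m (v), G (VI), A (VII).
Triads in A minor (natural minor): Am (i), Bdim (ii°), C (III), Dm (iv), Em (v), F (VI), G (VII).
Shared triads with their functions: Em (iv in B minor, v in A minor); G (VI in B minor, VII in A minor).

Em, G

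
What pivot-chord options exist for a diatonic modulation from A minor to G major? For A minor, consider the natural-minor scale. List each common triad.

Triads in A minor (natural minor): Am (i), Bdim (ii°), C (III), Dm (iv), Em (v), F (VI), G (VII).
Triads in G major: G (I), Am (ii), Bm (iii), C (IV), D (V), Em (vi), F#dim (vii°).
Shared triads with their functions: Am (i in A minor, ii in G major); C (III in A minor, IV in G major); Em (v in A minor, vi in G major); G (VII in A minor, I in G major).

Am, C, Em, G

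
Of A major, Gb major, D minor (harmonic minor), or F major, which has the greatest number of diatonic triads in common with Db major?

Triads of Db major: Db (I), Ebm (ii), Fm (iii), Gb (IV), Ab (V), Bbm (vi), Cdim (vii°).
A major shares 0: none.
Gb major shares 4: Db, Ebm, Gb, Bbm.
D minor (harmonic minor) shares 0: none.
F major shares 0: none.
The most common triads (4) are shared with Gb major.

Gb major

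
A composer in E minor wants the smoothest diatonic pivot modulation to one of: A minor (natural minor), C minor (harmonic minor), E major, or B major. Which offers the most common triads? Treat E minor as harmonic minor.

Triads of E minor (harmonic minor): E minor (i), F♯ diminished (ii°), G augmented (III+), A minor (iv), B major (V), C major (VI), D♯ diminished (vii°).
A minor (natural minor) shares 3: Em, Am, C.
C minor (harmonic minor) shares 0: none.
E major shares 2: B, D♯dim.
B major shares 1: B.
The most common triads (3) are shared with A minor.

A minor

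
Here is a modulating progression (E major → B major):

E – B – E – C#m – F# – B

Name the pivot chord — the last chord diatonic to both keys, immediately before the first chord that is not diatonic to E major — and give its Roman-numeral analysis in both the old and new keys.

Chords diatonic to E major: E, F#m, G#m, A, B, C#m, D#dim.
Reading the progression, the first chord not in that set is F#, so the modulation leaves E major there.
The chord immediately before F# is C#m, which is diatonic to both keys: vi in E major and ii in B major.

C#m — vi in E major, ii in B major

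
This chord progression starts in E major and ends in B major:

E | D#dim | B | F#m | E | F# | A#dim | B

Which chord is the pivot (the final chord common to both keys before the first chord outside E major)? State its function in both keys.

E — I in E major, IV in B major

Chords diatonic to E major: E, F#m, G#m, A, B, C#m, D#dim.
Reading the progression, the first chord not in that set is F#, so the modulation leaves E major there.
The chord immediately before F# is E, which is diatonic to both keys: I in E major and IV in B major.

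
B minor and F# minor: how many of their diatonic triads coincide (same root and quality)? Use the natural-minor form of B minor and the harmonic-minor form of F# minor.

Diatonic triads of B minor (natural minor): B minor (i), C# diminished (ii°), D major (III), E minor (iv), F# minor (v), G major (VI), A major (VII).
Diatonic triads of F# minor (harmonic minor): F# minor (i), G# diminished (ii°), A augmented (III+), B minor (iv), C# major (V), D major (VI), E# diminished (vii°).
Matching root and quality in both lists: B minor, D major, F# minor.
That gives 3 common triads.

3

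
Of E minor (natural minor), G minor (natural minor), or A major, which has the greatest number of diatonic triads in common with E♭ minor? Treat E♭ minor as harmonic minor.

G minor

Triads of E♭ minor (harmonic minor): E♭m (i), Fdim (ii°), G♭aug (III+), A♭m (iv), B♭ (V), C♭ (VI), Ddim (vii°).
E minor (natural minor) shares 0: none.
G minor (natural minor) shares 1: B♭.
A major shares 0: none.
The most common triads (1) are shared with G minor.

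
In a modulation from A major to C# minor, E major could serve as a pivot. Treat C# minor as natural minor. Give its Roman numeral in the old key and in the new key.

V in A major; III in C# minor

The scale of A major is A B C# D E F# G#; E is degree 5, and the triad built there (E-G#-B) is major, so it is V.
The scale of C# minor (natural minor) is C# D# E F# G# A B; E is degree 3, and the triad built there (E-G#-B) is major, so it is III.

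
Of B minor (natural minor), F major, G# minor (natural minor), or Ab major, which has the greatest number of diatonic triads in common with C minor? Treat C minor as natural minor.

Ab major

Triads of C minor (natural minor): Cm (i), Ddim (ii°), Eb (III), Fm (iv), Gm (v), Ab (VI), Bb (VII).
B minor (natural minor) shares 0: none.
F major shares 2: Gm, Bb.
G# minor (natural minor) shares 0: none.
Ab major shares 4: Cm, Eb, Fm, Ab.
The most common triads (4) are shared with Ab major.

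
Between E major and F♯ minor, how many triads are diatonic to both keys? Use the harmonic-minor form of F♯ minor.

1

Diatonic triads of E major: E (I), F♯m (ii), G♯m (iii), A (IV), B (V), C♯m (vi), D♯dim (vii°).
Diatonic triads of F♯ minor (harmonic minor): F♯m (i), G♯dim (ii°), Aaug (III+), Bm (iv), C♯ (V), D (VI), E♯dim (vii°).
Matching root and quality in both lists: F♯m.
That gives 1 common triad.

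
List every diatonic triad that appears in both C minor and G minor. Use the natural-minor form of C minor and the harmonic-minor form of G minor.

Triads in C minor (natural minor): C minor (i), D diminished (ii°), E♭ major (III), F minor (iv), G minor (v), A♭ major (VI), B♭ major (VII).
Triads in G minor (harmonic minor): G minor (i), A diminished (ii°), B♭ augmented (III+), C minor (iv), D major (V), E♭ major (VI), F♯ diminished (vii°).
Shared triads with their functions: C minor (i in C minor, iv in G minor); E♭ major (III in C minor, VI in G minor); G minor (v in C minor, i in G minor).

Cm, E♭, Gm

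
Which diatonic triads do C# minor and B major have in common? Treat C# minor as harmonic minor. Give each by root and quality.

Triads in C# minor (harmonic minor): C#m (i), D#dim (ii°), Eaug (III+), F#m (iv), G# (V), A (VI), B#dim (vii°).
Triads in B major: B (I), C#m (ii), D#m (iii), E (IV), F# (V), G#m (vi), A#dim (vii°).
Shared triads with their functions: C#m (i in C# minor, ii in B major).

C#m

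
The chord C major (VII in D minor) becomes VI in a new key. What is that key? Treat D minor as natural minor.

E minor

The numeral VI denotes a major triad on scale degree 6. With C on degree 6, the tonic of the new key is E.
Degree 6 carries a major triad in minor keys, so the destination is E minor.
Check: the diatonic triads of E minor (natural minor) are Em (i), F#dim (ii°), G (III), Am (iv), Bm (v), C (VI), D (VII) — C major is indeed VI.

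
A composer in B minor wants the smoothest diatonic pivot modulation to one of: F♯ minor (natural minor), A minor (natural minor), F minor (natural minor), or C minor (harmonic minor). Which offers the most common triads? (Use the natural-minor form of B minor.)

F♯ minor

Triads of B minor (natural minor): B minor (i), C♯ diminished (ii°), D major (III), E minor (iv), F♯ minor (v), G major (VI), A major (VII).
F♯ minor (natural minor) shares 4: Bm, D, F♯m, A.
A minor (natural minor) shares 2: Em, G.
F minor (natural minor) shares 0: none.
C minor (harmonic minor) shares 1: G.
The most common triads (4) are shared with F♯ minor.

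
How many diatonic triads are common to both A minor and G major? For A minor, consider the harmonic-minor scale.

Diatonic triads of A minor (harmonic minor): Am (i), Bdim (ii°), Caug (III+), Dm (iv), E (V), F (VI), G#dim (vii°).
Diatonic triads of G major: G (I), Am (ii), Bm (iii), C (IV), D (V), Em (vi), F#dim (vii°).
Matching root and quality in both lists: Am.
That gives 1 common triad.

1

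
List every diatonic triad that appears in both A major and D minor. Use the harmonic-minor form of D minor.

A

Triads in A major: A (I), Bm (ii), C#m (iii), D (IV), E (V), F#m (vi), G#dim (vii°).
Triads in D minor (harmonic minor): Dm (i), Edim (ii°), Faug (III+), Gm (iv), A (V), Bb (VI), C#dim (vii°).
Shared triads with their functions: A (I in A major, V in D minor).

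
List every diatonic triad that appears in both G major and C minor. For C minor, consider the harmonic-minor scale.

Triads in G major: G major (I), A minor (ii), B minor (iii), C major (IV), D major (V), E minor (vi), F♯ diminished (vii°).
Triads in C minor (harmonic minor): C minor (i), D diminished (ii°), E♭ augmented (III+), F minor (iv), G major (V), A♭ major (VI), B diminished (vii°).
Shared triads with their functions: G major (I in G major, V in C minor).

G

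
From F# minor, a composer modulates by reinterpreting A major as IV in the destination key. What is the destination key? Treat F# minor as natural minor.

E major

The numeral IV denotes a major triad on scale degree 4. With A on degree 4, the tonic of the new key is E.
Degree 4 carries a major triad in major keys, so the destination is E major.
Check: the diatonic triads of E major are E (I), F#m (ii), G#m (iii), A (IV), B (V), C#m (vi), D#dim (vii°) — A major is indeed IV.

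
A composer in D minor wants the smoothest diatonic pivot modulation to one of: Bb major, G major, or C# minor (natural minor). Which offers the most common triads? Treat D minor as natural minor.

Triads of D minor (natural minor): D minor (i), E diminished (ii°), F major (III), G minor (iv), A minor (v), Bb major (VI), C major (VII).
Bb major shares 4: Dm, F, Gm, Bb.
G major shares 2: Am, C.
C# minor (natural minor) shares 0: none.
The most common triads (4) are shared with Bb major.

Bb major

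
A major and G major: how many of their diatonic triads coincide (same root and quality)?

Diatonic triads of A major: A major (I), B minor (ii), C# minor (iii), D major (IV), E major (V), F# minor (vi), G# diminished (vii°).
Diatonic triads of G major: G major (I), A minor (ii), B minor (iii), C major (IV), D major (V), E minor (vi), F# diminished (vii°).
Matching root and quality in both lists: B minor, D major.
That gives 2 common triads.

2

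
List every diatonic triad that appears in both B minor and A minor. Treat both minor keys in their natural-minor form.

Em, G

Triads in B minor (natural minor): Bm (i), C♯dim (ii°), D (III), Em (iv), F♯m (v), G (VI), A (VII).
Triads in A minor (natural minor): Am (i), Bdim (ii°), C (III), Dm (iv), Em (v), F (VI), G (VII).
Shared triads with their functions: Em (iv in B minor, v in A minor); G (VI in B minor, VII in A minor).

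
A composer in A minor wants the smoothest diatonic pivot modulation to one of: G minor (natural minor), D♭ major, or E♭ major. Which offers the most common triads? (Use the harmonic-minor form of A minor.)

Triads of A minor (harmonic minor): Am (i), Bdim (ii°), Caug (III+), Dm (iv), E (V), F (VI), G♯dim (vii°).
G minor (natural minor) shares 2: Dm, F.
D♭ major shares 0: none.
E♭ major shares 0: none.
The most common triads (2) are shared with G minor.

G minor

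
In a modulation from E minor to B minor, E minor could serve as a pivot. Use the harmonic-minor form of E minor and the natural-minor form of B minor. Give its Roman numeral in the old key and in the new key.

i in E minor; iv in B minor

The scale of E minor (harmonic minor) is E F♯ G A B C D♯; E is degree 1, and the triad built there (E-G-B) is minor, so it is i.
The scale of B minor (natural minor) is B C♯ D E F♯ G A; E is degree 4, and the triad built there (E-G-B) is minor, so it is iv.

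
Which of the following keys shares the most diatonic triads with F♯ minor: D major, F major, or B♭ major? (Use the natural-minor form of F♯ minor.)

Triads of F♯ minor (natural minor): F♯ minor (i), G♯ diminished (ii°), A major (III), B minor (iv), C♯ minor (v), D major (VI), E major (VII).
D major shares 4: F♯m, A, Bm, D.
F major shares 0: none.
B♭ major shares 0: none.
The most common triads (4) are shared with D major.

D major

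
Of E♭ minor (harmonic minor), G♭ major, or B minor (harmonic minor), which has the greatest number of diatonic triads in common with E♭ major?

E♭ minor

Triads of E♭ major: E♭ major (I), F minor (ii), G minor (iii), A♭ major (IV), B♭ major (V), C minor (vi), D diminished (vii°).
E♭ minor (harmonic minor) shares 2: B♭, Ddim.
G♭ major shares 0: none.
B minor (harmonic minor) shares 0: none.
The most common triads (2) are shared with E♭ minor.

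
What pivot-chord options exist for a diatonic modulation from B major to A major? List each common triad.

C#m, E

Triads in B major: B (I), C#m (ii), D#m (iii), E (IV), F# (V), G#m (vi), A#dim (vii°).
Triads in A major: A (I), Bm (ii), C#m (iii), D (IV), E (V), F#m (vi), G#dim (vii°).
Shared triads with their functions: C#m (ii in B major, iii in A major); E (IV in B major, V in A major).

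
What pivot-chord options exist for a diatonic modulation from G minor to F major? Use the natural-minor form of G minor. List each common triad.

Gm, Bb, Dm, F

Triads in G minor (natural minor): Gm (i), Adim (ii°), Bb (III), Cm (iv), Dm (v), Eb (VI), F (VII).
Triads in F major: F (I), Gm (ii), Am (iii), Bb (IV), C (V), Dm (vi), Edim (vii°).
Shared triads with their functions: Gm (i in G minor, ii in F major); Bb (III in G minor, IV in F major); Dm (v in G minor, vi in F major); F (VII in G minor, I in F major).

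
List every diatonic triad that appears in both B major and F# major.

B, D#m, F#, G#m

Triads in B major: B (I), C#m (ii), D#m (iii), E (IV), F# (V), G#m (vi), A#dim (vii°).
Triads in F# major: F# (I), G#m (ii), A#m (iii), B (IV), C# (V), D#m (vi), E#dim (vii°).
Shared triads with their functions: B (I in B major, IV in F# major); D#m (iii in B major, vi in F# major); F# (V in B major, I in F# major); G#m (vi in B major, ii in F# major).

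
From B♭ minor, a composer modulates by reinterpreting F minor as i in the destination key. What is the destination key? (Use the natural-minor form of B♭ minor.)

The numeral i denotes a minor triad on scale degree 1. With F on degree 1, the tonic of the new key is F.
Degree 1 carries a minor triad in minor keys, so the destination is F minor.
Check: the diatonic triads of F minor (natural minor) are Fm (i), Gdim (ii°), A♭ (III), B♭m (iv), Cm (v), D♭ (VI), E♭ (VII) — F minor is indeed i.

F minor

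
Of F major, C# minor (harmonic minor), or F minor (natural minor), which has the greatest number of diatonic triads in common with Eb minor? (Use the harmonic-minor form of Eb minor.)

Triads of Eb minor (harmonic minor): Ebm (i), Fdim (ii°), Gbaug (III+), Abm (iv), Bb (V), Cb (VI), Ddim (vii°).
F major shares 1: Bb.
C# minor (harmonic minor) shares 0: none.
F minor (natural minor) shares 0: none.
The most common triads (1) are shared with F major.

F major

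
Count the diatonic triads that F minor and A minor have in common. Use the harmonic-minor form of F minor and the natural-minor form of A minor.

Diatonic triads of F minor (harmonic minor): Fm (i), Gdim (ii°), Abaug (III+), Bbm (iv), C (V), Db (VI), Edim (vii°).
Diatonic triads of A minor (natural minor): Am (i), Bdim (ii°), C (III), Dm (iv), Em (v), F (VI), G (VII).
Matching root and quality in both lists: C.
That gives 1 common triad.

1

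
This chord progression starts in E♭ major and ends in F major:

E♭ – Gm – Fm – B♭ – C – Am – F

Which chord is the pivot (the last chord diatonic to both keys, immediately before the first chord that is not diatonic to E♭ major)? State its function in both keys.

Chords diatonic to E♭ major: E♭, Fm, Gm, A♭, B♭, Cm, Ddim.
Reading the progression, the first chord not in that set is C, so the modulation leaves E♭ major there.
The chord immediately before C is B♭, which is diatonic to both keys: V in E♭ major and IV in F major.

B♭ — V in E♭ major, IV in F major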